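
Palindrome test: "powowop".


Word: "powowop"
Reversed: "powowop"
Forward == Backward? powowop == powowop
Palindrome = Yes


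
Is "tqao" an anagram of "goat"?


Word 1: "goat" → sorted: agot
Word 2: "tqao" → sorted: aoqt
Same letters? agot != aoqt
Anagram = No


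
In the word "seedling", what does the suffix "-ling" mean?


Suffix: -ling
As in: seedling -> seed + -ling
Meaning = small / young


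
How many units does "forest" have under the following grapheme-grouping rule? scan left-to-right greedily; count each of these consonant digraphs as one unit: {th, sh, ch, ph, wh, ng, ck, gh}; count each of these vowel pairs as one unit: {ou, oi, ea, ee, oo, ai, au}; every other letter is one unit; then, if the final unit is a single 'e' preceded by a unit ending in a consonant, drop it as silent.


Word: "forest" (6 letters)
Left-to-right scan:
  (1) 'f' (letter)
  (2) 'o' (letter)
  (3) 'r' (letter)
  (4) 'e' (letter)
  (5) 's' (letter)
  (6) 't' (letter)
Units from scan: 6
Sound units = 6 units


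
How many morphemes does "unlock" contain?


Word: "unlock"
Morphemes: un- | lock
Each morpheme carries meaning
= 2 morphemes


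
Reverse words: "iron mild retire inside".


Original: "iron mild retire inside"
Words (1..n): iron | mild | retire | inside
Reversed (n..1): inside | retire | mild | iron
Result = "inside retire mild iron"


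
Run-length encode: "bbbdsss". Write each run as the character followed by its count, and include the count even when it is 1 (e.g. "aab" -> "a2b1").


String: "bbbdsss"
Scanning for consecutive runs:
  'b' x 3
  'd' x 1
  's' x 3
RLE = "b3d1s3"


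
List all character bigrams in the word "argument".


Word: "argument" (length 8)
Number of bigrams = 8 - 2 + 1 = 7
  Position 0: "ar"
  Position 1: "rg"
  Position 2: "gu"
  Position 3: "um"
  Position 4: "me"
  Position 5: "en"
  Position 6: "nt"
Bigrams = "ar", "rg", "gu", "um", "me", "en", "nt"


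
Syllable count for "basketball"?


Word: "basketball"
Syllable breakdown: bas · ket · ball
Counting: 3 parts
= 3 syllables


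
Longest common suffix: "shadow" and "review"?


Word 1: "shadow"
Word 2: "review"
Comparing from end:
  Pos -1: 'w' == 'w'
  Pos -2: 'o' != 'e' (stop)
LCS = "w" (length 1)


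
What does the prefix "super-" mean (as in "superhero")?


Prefix: super-
As in: superhero -> super- + hero
Meaning = above / beyond


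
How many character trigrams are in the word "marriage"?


Word: "marriage" (length 8)
Number of 3-grams = length - 3 + 1 = 8 - 3 + 1
= 6


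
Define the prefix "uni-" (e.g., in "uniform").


Prefix: uni-
Example: uniform = uni- + form
Meaning = one


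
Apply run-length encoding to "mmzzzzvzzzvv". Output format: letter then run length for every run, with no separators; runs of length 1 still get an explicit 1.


String: "mmzzzzvzzzvv"
Scanning for consecutive runs:
  'm' x 2
  'z' x 4
  'v' x 1
  'z' x 3
  'v' x 2
RLE = "m2z4v1z3v2"


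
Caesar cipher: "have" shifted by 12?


Word: "have"
Shift: 12
Each letter → (letter + shift) mod 26:
  'h' (7) + 12 = 19 → 't'
  'a' (0) + 12 = 12 → 'm'
  'v' (21) + 12 = 7 → 'h'
  'e' (4) + 12 = 16 → 'q'
Result = "tmhq"


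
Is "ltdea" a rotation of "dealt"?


Word: "dealt", Candidate: "ltdea"
Method: check if candidate is substring of word+word
"dealtdealt" contains "ltdea"? Yes
Is rotation = Yes


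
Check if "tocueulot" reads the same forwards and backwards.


Word: "tocueulot"
Reversed: "tolueucot"
Forward == Backward? tocueulot != tolueucot
Palindrome = No


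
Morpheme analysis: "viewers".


Word: "viewers"
Morphemes: view + -er + -s
Each morpheme carries meaning
= 3 morphemes


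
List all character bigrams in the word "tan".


Word: "tan" (length 3)
Number of bigrams = 3 - 2 + 1 = 2
  Position 0: "ta"
  Position 1: "an"
Bigrams = "ta", "an"


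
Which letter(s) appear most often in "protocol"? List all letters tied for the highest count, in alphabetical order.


Word: "protocol"
Letter counts:
  'c': 1
  'l': 1
  'o': 3
  'p': 1
  'r': 1
  't': 1
Maximum count = 3
Most frequent = 'o' (3 times each)


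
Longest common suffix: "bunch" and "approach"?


Word 1: "bunch"
Word 2: "approach"
Comparing from end:
  Pos -1: 'h' == 'h'
  Pos -2: 'c' == 'c'
  Pos -3: 'n' != 'a' (stop)
LCS = "ch" (length 2)


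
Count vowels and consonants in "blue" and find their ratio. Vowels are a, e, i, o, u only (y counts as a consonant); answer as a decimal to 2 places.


Word: "blue"
Vowels (a,e,i,o,u): 2
Consonants: 2
Ratio = 2/2
= 1.00


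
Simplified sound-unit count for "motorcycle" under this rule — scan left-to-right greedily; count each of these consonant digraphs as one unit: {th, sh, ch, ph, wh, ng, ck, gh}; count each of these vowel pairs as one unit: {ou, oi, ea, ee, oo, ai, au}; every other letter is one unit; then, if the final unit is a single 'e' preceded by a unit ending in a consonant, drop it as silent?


Word: "motorcycle" (10 letters)
Left-to-right scan:
  (1) 'm' (letter)
  (2) 'o' (letter)
  (3) 't' (letter)
  (4) 'o' (letter)
  (5) 'r' (letter)
  (6) 'c' (letter)
  (7) 'y' (letter)
  (8) 'c' (letter)
  (9) 'l' (letter)
  (10) 'e' (letter)
Units from scan: 10
Final unit is 'e' after a consonant -> drop as silent (-1)
Sound units = 9 units


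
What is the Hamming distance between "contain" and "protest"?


Comparing character by character (same length = 7):
  Pos 0: 'c' vs 'p' !=
  Pos 1: 'o' vs 'r' !=
  Pos 2: 'n' vs 'o' !=
  Pos 3: 't' vs 't' =
  Pos 4: 'a' vs 'e' !=
  Pos 5: 'i' vs 's' !=
  Pos 6: 'n' vs 't' !=
Hamming distance = 6


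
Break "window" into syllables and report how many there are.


Word: "window"
Syllable breakdown: win | dow
Counting: 2 parts
= 2 syllables


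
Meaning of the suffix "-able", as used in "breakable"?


Suffix: -able
Example: breakable = break + -able
Meaning = capable of


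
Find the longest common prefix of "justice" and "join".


Word 1: "justice"
Word 2: "join"
Comparing from start:
  Pos 0: 'j' == 'j'
  Pos 1: 'u' != 'o' (stop)
LCP = "j" (length 1)


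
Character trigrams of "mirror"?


Word: "mirror" (length 6)
Number of trigrams = 6 - 3 + 1 = 4
  Position 0: "mir"
  Position 1: "irr"
  Position 2: "rro"
  Position 3: "ror"
Trigrams = "mir", "irr", "rro", "ror"


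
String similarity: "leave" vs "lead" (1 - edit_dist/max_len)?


Word 1: "leave" (length 5)
Word 2: "lead" (length 4)
One optimal edit sequence:
  1. keep 'l'
  2. keep 'e'
  3. keep 'a'
  4. delete 'v'  (+1)
  5. substitute 'e' -> 'd'  (+1)
Edit distance = 2
Max length = max(5, 4) = 5
Similarity = 1 - 2/5
= 0.6000


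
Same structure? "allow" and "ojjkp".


Pattern of "allow": [0, 1, 1, 2, 3]
Pattern of "ojjkp": [0, 1, 1, 2, 3]
Patterns match
Same pattern = Yes


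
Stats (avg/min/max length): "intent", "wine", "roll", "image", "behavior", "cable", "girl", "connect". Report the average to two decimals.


Lengths: "intent"=6, "wine"=4, "roll"=4, "image"=5, "behavior"=8, "cable"=5, "girl"=4, "connect"=7
Sum = 43, Count = 8
Average = 43/8 = 5.38
= avg=5.38, min=4, max=8


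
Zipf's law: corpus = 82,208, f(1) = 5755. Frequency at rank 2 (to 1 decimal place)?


Zipf's law: f(r) = f(1) / r
f(1) = 5755
f(2) = 5755 / 2
= 2877.5 occurrences


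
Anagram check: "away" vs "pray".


Word 1: "away" → sorted: aawy
Word 2: "pray" → sorted: apry
Same letters? aawy != apry
Anagram = No


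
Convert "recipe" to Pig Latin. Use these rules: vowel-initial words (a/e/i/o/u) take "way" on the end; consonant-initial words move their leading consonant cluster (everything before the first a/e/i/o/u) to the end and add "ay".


Word: "recipe"
Starts with consonant(s) → move to end, add 'ay'
Consonant cluster: "r"
Pig Latin = "eciperay"


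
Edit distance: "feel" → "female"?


Word 1: "feel" (length 4)
Word 2: "female" (length 6)
One optimal edit sequence (insert/delete/substitute each cost 1):
  1. keep 'f'
  2. keep 'e'
  3. insert 'm'  (+1)
  4. substitute 'e' -> 'a'  (+1)
  5. keep 'l'
  6. insert 'e'  (+1)
Total edit operations: 3
Edit distance = 3


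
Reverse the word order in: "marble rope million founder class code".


Original: "marble rope million founder class code"
Words (1..n): marble | rope | million | founder | class | code
Reversed (n..1): code | class | founder | million | rope | marble
Result = "code class founder million rope marble"


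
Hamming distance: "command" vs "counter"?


Comparing character by character (same length = 7):
  Pos 0: 'c' vs 'c' =
  Pos 1: 'o' vs 'o' =
  Pos 2: 'm' vs 'u' !=
  Pos 3: 'm' vs 'n' !=
  Pos 4: 'a' vs 't' !=
  Pos 5: 'n' vs 'e' !=
  Pos 6: 'd' vs 'r' !=
Hamming distance = 5


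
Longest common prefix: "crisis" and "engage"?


Word 1: "crisis"
Word 2: "engage"
Comparing from start:
  Pos 0: 'c' != 'e' (stop)
LCP = "" (length 0)


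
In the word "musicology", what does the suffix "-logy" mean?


Suffix: -logy
Example: musicology = music + -logy, with a spelling change
Meaning = study of


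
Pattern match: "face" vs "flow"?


Pattern of "face": [0, 1, 2, 3]
Pattern of "flow": [0, 1, 2, 3]
Patterns match
Same pattern = Yes


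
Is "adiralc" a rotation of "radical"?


Word: "radical", Candidate: "adiralc"
Method: check if candidate is substring of word+word
"radicalradical" contains "adiralc"? No
Is rotation = No


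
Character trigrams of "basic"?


Word: "basic" (length 5)
Number of trigrams = 5 - 3 + 1 = 3
  Position 0: "bas"
  Position 1: "asi"
  Position 2: "sic"
Trigrams = "bas", "asi", "sic"


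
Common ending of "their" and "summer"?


Word 1: "their"
Word 2: "summer"
Comparing from end:
  Pos -1: 'r' == 'r'
  Pos -2: 'i' != 'e' (stop)
LCS = "r" (length 1)


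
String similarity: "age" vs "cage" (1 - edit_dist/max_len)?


Word 1: "age" (length 3)
Word 2: "cage" (length 4)
One optimal edit sequence:
  1. insert 'c'  (+1)
  2. keep 'a'
  3. keep 'g'
  4. keep 'e'
Edit distance = 1
Max length = max(3, 4) = 4
Similarity = 1 - 1/4
= 0.7500


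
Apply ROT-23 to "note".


Word: "note"
Shift: 23
Each letter → (letter + shift) mod 26:
  'n' (13) + 23 = 10 → 'k'
  'o' (14) + 23 = 11 → 'l'
  't' (19) + 23 = 16 → 'q'
  'e' (4) + 23 = 1 → 'b'
Result = "klqb"


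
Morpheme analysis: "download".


Word: "download"
Morphemes: down- | load
Each morpheme carries meaning
= 2 morphemes


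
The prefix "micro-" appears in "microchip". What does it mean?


Prefix: micro-
Example: microchip (micro- + chip)
Meaning = small


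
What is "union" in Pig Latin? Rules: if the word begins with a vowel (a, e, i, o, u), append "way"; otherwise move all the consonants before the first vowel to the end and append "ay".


Word: "union"
Starts with vowel → add 'way'
Pig Latin = "unionway"


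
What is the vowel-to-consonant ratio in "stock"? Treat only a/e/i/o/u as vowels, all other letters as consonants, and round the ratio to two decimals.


Word: "stock"
Vowels (a,e,i,o,u): 1
Consonants: 4
Ratio = 1/4
= 0.25


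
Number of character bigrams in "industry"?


Word: "industry" (length 8)
Number of 2-grams = length - 2 + 1 = 8 - 2 + 1
= 7


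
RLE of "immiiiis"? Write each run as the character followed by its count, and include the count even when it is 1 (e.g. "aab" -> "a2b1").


String: "immiiiis"
Scanning for consecutive runs:
  'i' x 1
  'm' x 2
  'i' x 4
  's' x 1
RLE = "i1m2i4s1"


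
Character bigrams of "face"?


Word: "face" (length 4)
Number of bigrams = 4 - 2 + 1 = 3
  Position 0: "fa"
  Position 1: "ac"
  Position 2: "ce"
Bigrams = "fa", "ac", "ce"


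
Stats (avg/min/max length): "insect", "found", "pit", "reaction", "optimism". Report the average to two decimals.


Lengths: "insect"=6, "found"=5, "pit"=3, "reaction"=8, "optimism"=8
Sum = 30, Count = 5
Average = 30/5 = 6.00
= avg=6.00, min=3, max=8


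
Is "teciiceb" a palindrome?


Word: "teciiceb"
Reversed: "beciicet"
Forward == Backward? teciiceb != beciicet
Palindrome = No


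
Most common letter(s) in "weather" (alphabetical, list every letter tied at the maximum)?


Word: "weather"
Letter counts:
  'a': 1
  'e': 2
  'h': 1
  'r': 1
  't': 1
  'w': 1
Maximum count = 2
Most frequent = 'e' (2 times each)


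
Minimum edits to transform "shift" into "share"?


Word 1: "shift" (length 5)
Word 2: "share" (length 5)
One optimal edit sequence (insert/delete/substitute each cost 1):
  1. keep 's'
  2. keep 'h'
  3. substitute 'i' -> 'a'  (+1)
  4. substitute 'f' -> 'r'  (+1)
  5. substitute 't' -> 'e'  (+1)
Total edit operations: 3
Edit distance = 3


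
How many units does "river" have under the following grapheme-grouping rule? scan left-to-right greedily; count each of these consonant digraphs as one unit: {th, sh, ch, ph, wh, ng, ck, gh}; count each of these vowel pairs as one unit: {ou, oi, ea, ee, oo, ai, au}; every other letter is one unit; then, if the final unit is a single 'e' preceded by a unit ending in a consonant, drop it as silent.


Word: "river" (5 letters)
Left-to-right scan:
  [1] 'r' (letter)
  [2] 'i' (letter)
  [3] 'v' (letter)
  [4] 'e' (letter)
  [5] 'r' (letter)
Units from scan: 5
Sound units = 5 units


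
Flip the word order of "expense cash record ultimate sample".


Original: "expense cash record ultimate sample"
Words (1..n): expense | cash | record | ultimate | sample
Reversed (n..1): sample | ultimate | record | cash | expense
Result = "sample ultimate record cash expense"


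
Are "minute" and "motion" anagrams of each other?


Word 1: "minute" → sorted: eimntu
Word 2: "motion" → sorted: imnoot
Same letters? eimntu != imnoot
Anagram = No


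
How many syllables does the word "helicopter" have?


Word: "helicopter"
Syllable breakdown: hel / i / cop / ter
Counting: 4 parts
= 4 syllables


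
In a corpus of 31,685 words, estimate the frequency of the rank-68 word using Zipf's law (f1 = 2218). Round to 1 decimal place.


Zipf's law: f(r) = f(1) / r
f(1) = 2218
f(68) = 2218 / 68
= 32.6 occurrences


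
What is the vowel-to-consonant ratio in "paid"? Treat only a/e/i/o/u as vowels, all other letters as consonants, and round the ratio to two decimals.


Word: "paid"
Vowels (a,e,i,o,u): 2
Consonants: 2
Ratio = 2/2
= 1.00


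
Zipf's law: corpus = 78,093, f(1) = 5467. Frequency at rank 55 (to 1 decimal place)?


Zipf's law: f(r) = f(1) / r
f(1) = 5467
f(55) = 5467 / 55
= 99.4 occurrences


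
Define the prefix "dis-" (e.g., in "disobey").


Prefix: dis-
Example: disobey (dis- + obey)
Meaning = not / opposite


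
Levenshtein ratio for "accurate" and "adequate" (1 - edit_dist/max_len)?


Word 1: "accurate" (length 8)
Word 2: "adequate" (length 8)
One optimal edit sequence:
  1. keep 'a'
  2. substitute 'c' -> 'd'  (+1)
  3. substitute 'c' -> 'e'  (+1)
  4. substitute 'u' -> 'q'  (+1)
  5. substitute 'r' -> 'u'  (+1)
  6. keep 'a'
  7. keep 't'
  8. keep 'e'
Edit distance = 4
Max length = max(8, 8) = 8
Similarity = 1 - 4/8
= 0.5000


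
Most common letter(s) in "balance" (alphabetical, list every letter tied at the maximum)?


Word: "balance"
Letter counts:
  'a': 2
  'b': 1
  'c': 1
  'e': 1
  'l': 1
  'n': 1
Maximum count = 2
Most frequent = 'a' (2 times each)


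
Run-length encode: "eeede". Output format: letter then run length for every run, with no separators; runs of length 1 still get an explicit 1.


String: "eeede"
Scanning for consecutive runs:
  'e' x 3
  'd' x 1
  'e' x 1
RLE = "e3d1e1"


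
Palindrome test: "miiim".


Word: "miiim"
Reversed: "miiim"
Forward == Backward? miiim == miiim
Palindrome = Yes


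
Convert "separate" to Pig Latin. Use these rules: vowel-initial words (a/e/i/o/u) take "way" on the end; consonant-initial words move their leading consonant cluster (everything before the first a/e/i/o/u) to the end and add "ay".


Word: "separate"
Starts with consonant(s) → move to end, add 'ay'
Consonant cluster: "s"
Pig Latin = "eparatesay"


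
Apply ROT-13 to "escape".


Word: "escape"
Shift: 13
Each letter → (letter + shift) mod 26:
  'e' (4) + 13 = 17 → 'r'
  's' (18) + 13 = 5 → 'f'
  'c' (2) + 13 = 15 → 'p'
  'a' (0) + 13 = 13 → 'n'
  'p' (15) + 13 = 2 → 'c'
  'e' (4) + 13 = 17 → 'r'
Result = "rfpncr"


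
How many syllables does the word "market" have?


Word: "market"
Syllable breakdown: mar-ket
Counting: 2 parts
= 2 syllables


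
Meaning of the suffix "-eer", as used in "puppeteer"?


Suffix: -eer
Example: puppeteer (puppet + -eer)
Meaning = one who is concerned with


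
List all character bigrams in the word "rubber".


Word: "rubber" (length 6)
Number of bigrams = 6 - 2 + 1 = 5
  Position 0: "ru"
  Position 1: "ub"
  Position 2: "bb"
  Position 3: "be"
  Position 4: "er"
Bigrams = "ru", "ub", "bb", "be", "er"


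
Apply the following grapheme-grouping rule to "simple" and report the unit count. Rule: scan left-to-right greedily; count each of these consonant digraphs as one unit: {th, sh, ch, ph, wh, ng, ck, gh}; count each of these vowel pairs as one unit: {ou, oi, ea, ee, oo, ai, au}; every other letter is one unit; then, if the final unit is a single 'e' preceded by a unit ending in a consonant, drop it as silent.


Word: "simple" (6 letters)
Left-to-right scan:
  [1] 's' (letter)
  [2] 'i' (letter)
  [3] 'm' (letter)
  [4] 'p' (letter)
  [5] 'l' (letter)
  [6] 'e' (letter)
Units from scan: 6
Final unit is 'e' after a consonant -> drop as silent (-1)
Sound units = 5 units


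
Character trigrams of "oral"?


Word: "oral" (length 4)
Number of trigrams = 4 - 3 + 1 = 2
  Position 0: "ora"
  Position 1: "ral"
Trigrams = "ora", "ral"


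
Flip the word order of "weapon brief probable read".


Original: "weapon brief probable read"
Words (1..n): weapon | brief | probable | read
Reversed (n..1): read | probable | brief | weapon
Result = "read probable brief weapon"


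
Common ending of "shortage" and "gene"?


Word 1: "shortage"
Word 2: "gene"
Comparing from end:
  Pos -1: 'e' == 'e'
  Pos -2: 'g' != 'n' (stop)
LCS = "e" (length 1)


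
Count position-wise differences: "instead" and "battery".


Comparing character by character (same length = 7):
  Pos 0: 'i' vs 'b' !=
  Pos 1: 'n' vs 'a' !=
  Pos 2: 's' vs 't' !=
  Pos 3: 't' vs 't' =
  Pos 4: 'e' vs 'e' =
  Pos 5: 'a' vs 'r' !=
  Pos 6: 'd' vs 'y' !=
Hamming distance = 5


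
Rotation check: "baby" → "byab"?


Word: "baby", Candidate: "byab"
Method: check if candidate is substring of word+word
"babybaby" contains "byab"? No
Is rotation = No


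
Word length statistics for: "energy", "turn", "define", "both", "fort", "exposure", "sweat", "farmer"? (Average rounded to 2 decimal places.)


Lengths: "energy"=6, "turn"=4, "define"=6, "both"=4, "fort"=4, "exposure"=8, "sweat"=5, "farmer"=6
Sum = 43, Count = 8
Average = 43/8 = 5.38
= avg=5.38, min=4, max=8


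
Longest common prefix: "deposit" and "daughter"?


Word 1: "deposit"
Word 2: "daughter"
Comparing from start:
  Pos 0: 'd' == 'd'
  Pos 1: 'e' != 'a' (stop)
LCP = "d" (length 1)


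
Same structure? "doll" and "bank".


Pattern of "doll": [0, 1, 2, 2]
Pattern of "bank": [0, 1, 2, 3]
Patterns do not match
Same pattern = No


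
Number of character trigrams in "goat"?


Word: "goat" (length 4)
Number of 3-grams = length - 3 + 1 = 4 - 3 + 1
= 2


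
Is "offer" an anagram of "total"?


Word 1: "total" → sorted: alott
Word 2: "offer" → sorted: effor
Same letters? alott != effor
Anagram = No


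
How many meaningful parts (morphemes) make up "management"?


Word: "management"
Morphemes: manage / -ment
Each morpheme carries meaning
= 2 morphemes


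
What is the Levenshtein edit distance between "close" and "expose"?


Word 1: "close" (length 5)
Word 2: "expose" (length 6)
One optimal edit sequence (insert/delete/substitute each cost 1):
  1. insert 'e'  (+1)
  2. substitute 'c' -> 'x'  (+1)
  3. substitute 'l' -> 'p'  (+1)
  4. keep 'o'
  5. keep 's'
  6. keep 'e'
Total edit operations: 3
Edit distance = 3


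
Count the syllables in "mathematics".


Word: "mathematics"
Syllable breakdown: math | e | mat | ics
Counting: 4 parts
= 4 syllables


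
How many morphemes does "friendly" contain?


Word: "friendly"
Morphemes: friend + -ly
Each morpheme carries meaning
= 2 morphemes


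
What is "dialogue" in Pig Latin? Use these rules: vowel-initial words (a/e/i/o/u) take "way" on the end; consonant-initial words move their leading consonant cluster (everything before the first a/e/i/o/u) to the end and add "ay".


Word: "dialogue"
Starts with consonant(s) → move to end, add 'ay'
Consonant cluster: "d"
Pig Latin = "ialogueday"


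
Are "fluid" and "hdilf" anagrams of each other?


Word 1: "fluid" → sorted: dfilu
Word 2: "hdilf" → sorted: dfhil
Same letters? dfilu != dfhil
Anagram = No


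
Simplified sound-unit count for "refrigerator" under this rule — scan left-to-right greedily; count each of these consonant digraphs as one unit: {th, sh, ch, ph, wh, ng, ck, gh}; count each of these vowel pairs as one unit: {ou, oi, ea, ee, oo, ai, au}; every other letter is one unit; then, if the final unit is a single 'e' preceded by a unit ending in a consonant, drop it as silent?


Word: "refrigerator" (12 letters)
Left-to-right scan:
  [1] 'r' (letter)
  [2] 'e' (letter)
  [3] 'f' (letter)
  [4] 'r' (letter)
  [5] 'i' (letter)
  [6] 'g' (letter)
  [7] 'e' (letter)
  [8] 'r' (letter)
  [9] 'a' (letter)
  [10] 't' (letter)
  [11] 'o' (letter)
  [12] 'r' (letter)
Units from scan: 12
Sound units = 12 units


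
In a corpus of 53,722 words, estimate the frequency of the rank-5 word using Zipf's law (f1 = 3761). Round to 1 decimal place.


Zipf's law: f(r) = f(1) / r
f(1) = 3761
f(5) = 3761 / 5
= 752.2 occurrences


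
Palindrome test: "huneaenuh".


Word: "huneaenuh"
Reversed: "huneaenuh"
Forward == Backward? huneaenuh == huneaenuh
Palindrome = Yes


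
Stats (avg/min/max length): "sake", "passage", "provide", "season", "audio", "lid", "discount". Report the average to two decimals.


Lengths: "sake"=4, "passage"=7, "provide"=7, "season"=6, "audio"=5, "lid"=3, "discount"=8
Sum = 40, Count = 7
Average = 40/7 = 5.71
= avg=5.71, min=3, max=8


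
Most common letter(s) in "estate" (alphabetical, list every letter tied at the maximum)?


Word: "estate"
Letter counts:
  'a': 1
  'e': 2
  's': 1
  't': 2
Maximum count = 2
Most frequent = 'e', 't' (2 times each)


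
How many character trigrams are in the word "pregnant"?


Word: "pregnant" (length 8)
Number of 3-grams = length - 3 + 1 = 8 - 3 + 1
= 6


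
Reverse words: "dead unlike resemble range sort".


Original: "dead unlike resemble range sort"
Words (1..n): dead | unlike | resemble | range | sort
Reversed (n..1): sort | range | resemble | unlike | dead
Result = "sort range resemble unlike dead"


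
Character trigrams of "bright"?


Word: "bright" (length 6)
Number of trigrams = 6 - 3 + 1 = 4
  Position 0: "bri"
  Position 1: "rig"
  Position 2: "igh"
  Position 3: "ght"
Trigrams = "bri", "rig", "igh", "ght"


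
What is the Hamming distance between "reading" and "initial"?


Comparing character by character (same length = 7):
  Pos 0: 'r' vs 'i' !=
  Pos 1: 'e' vs 'n' !=
  Pos 2: 'a' vs 'i' !=
  Pos 3: 'd' vs 't' !=
  Pos 4: 'i' vs 'i' =
  Pos 5: 'n' vs 'a' !=
  Pos 6: 'g' vs 'l' !=
Hamming distance = 6


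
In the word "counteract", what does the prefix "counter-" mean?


Prefix: counter-
Example: counteract = counter- + act
Meaning = against / opposite


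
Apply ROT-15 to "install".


Word: "install"
Shift: 15
Each letter → (letter + shift) mod 26:
  'i' (8) + 15 = 23 → 'x'
  'n' (13) + 15 = 2 → 'c'
  's' (18) + 15 = 7 → 'h'
  't' (19) + 15 = 8 → 'i'
  'a' (0) + 15 = 15 → 'p'
  'l' (11) + 15 = 0 → 'a'
  'l' (11) + 15 = 0 → 'a'
Result = "xchipaa"


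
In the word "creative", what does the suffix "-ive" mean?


Suffix: -ive
As in: creative -> create + -ive, with a spelling change
Meaning = tending to


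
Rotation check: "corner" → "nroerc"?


Word: "corner", Candidate: "nroerc"
Method: check if candidate is substring of word+word
"cornercorner" contains "nroerc"? No
Is rotation = No


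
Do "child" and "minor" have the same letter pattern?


Pattern of "child": [0, 1, 2, 3, 4]
Pattern of "minor": [0, 1, 2, 3, 4]
Patterns match
Same pattern = Yes


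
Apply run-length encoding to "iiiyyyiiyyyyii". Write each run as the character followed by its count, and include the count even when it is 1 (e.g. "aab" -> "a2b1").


String: "iiiyyyiiyyyyii"
Scanning for consecutive runs:
  'i' x 3
  'y' x 3
  'i' x 2
  'y' x 4
  'i' x 2
RLE = "i3y3i2y4i2"


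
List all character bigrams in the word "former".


Word: "former" (length 6)
Number of bigrams = 6 - 2 + 1 = 5
  Position 0: "fo"
  Position 1: "or"
  Position 2: "rm"
  Position 3: "me"
  Position 4: "er"
Bigrams = "fo", "or", "rm", "me", "er"


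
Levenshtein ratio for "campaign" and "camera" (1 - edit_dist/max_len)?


Word 1: "campaign" (length 8)
Word 2: "camera" (length 6)
One optimal edit sequence:
  1. keep 'c'
  2. keep 'a'
  3. keep 'm'
  4. delete 'p'  (+1)
  5. delete 'a'  (+1)
  6. substitute 'i' -> 'e'  (+1)
  7. substitute 'g' -> 'r'  (+1)
  8. substitute 'n' -> 'a'  (+1)
Edit distance = 5
Max length = max(8, 6) = 8
Similarity = 1 - 5/8
= 0.3750


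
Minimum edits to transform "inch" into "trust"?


Word 1: "inch" (length 4)
Word 2: "trust" (length 5)
One optimal edit sequence (insert/delete/substitute each cost 1):
  1. insert 't'  (+1)
  2. substitute 'i' -> 'r'  (+1)
  3. substitute 'n' -> 'u'  (+1)
  4. substitute 'c' -> 's'  (+1)
  5. substitute 'h' -> 't'  (+1)
Total edit operations: 5
Edit distance = 5


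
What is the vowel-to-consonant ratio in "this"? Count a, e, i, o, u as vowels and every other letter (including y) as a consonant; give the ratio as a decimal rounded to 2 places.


Word: "this"
Vowels (a,e,i,o,u): 1
Consonants: 3
Ratio = 1/3
= 0.33


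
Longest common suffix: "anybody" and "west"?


Word 1: "anybody"
Word 2: "west"
Comparing from end:
  Pos -1: 'y' != 't' (stop)
LCS = "" (length 0)


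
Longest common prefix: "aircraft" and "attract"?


Word 1: "aircraft"
Word 2: "attract"
Comparing from start:
  Pos 0: 'a' == 'a'
  Pos 1: 'i' != 't' (stop)
LCP = "a" (length 1)


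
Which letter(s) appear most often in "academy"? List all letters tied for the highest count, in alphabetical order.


Word: "academy"
Letter counts:
  'a': 2
  'c': 1
  'd': 1
  'e': 1
  'm': 1
  'y': 1
Maximum count = 2
Most frequent = 'a' (2 times each)


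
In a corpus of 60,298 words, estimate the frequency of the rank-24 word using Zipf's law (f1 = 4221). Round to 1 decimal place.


Zipf's law: f(r) = f(1) / r
f(1) = 4221
f(24) = 4221 / 24
= 175.9 occurrences


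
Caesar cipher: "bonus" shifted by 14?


Word: "bonus"
Shift: 14
Each letter → (letter + shift) mod 26:
  'b' (1) + 14 = 15 → 'p'
  'o' (14) + 14 = 2 → 'c'
  'n' (13) + 14 = 1 → 'b'
  'u' (20) + 14 = 8 → 'i'
  's' (18) + 14 = 6 → 'g'
Result = "pcbig"


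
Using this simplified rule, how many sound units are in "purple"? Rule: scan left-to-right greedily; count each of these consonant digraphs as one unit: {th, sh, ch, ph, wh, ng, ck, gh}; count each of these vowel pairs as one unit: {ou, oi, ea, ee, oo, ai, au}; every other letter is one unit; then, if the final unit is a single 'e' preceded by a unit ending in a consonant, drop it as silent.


Word: "purple" (6 letters)
Left-to-right scan:
  (1) 'p' (letter)
  (2) 'u' (letter)
  (3) 'r' (letter)
  (4) 'p' (letter)
  (5) 'l' (letter)
  (6) 'e' (letter)
Units from scan: 6
Final unit is 'e' after a consonant -> drop as silent (-1)
Sound units = 5 units


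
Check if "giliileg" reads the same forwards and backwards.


Word: "giliileg"
Reversed: "geliilig"
Forward == Backward? giliileg != geliilig
Palindrome = No


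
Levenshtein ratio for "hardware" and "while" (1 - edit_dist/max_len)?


Word 1: "hardware" (length 8)
Word 2: "while" (length 5)
One optimal edit sequence:
  1. delete 'h'  (+1)
  2. delete 'a'  (+1)
  3. delete 'r'  (+1)
  4. substitute 'd' -> 'w'  (+1)
  5. substitute 'w' -> 'h'  (+1)
  6. substitute 'a' -> 'i'  (+1)
  7. substitute 'r' -> 'l'  (+1)
  8. keep 'e'
Edit distance = 7
Max length = max(8, 5) = 8
Similarity = 1 - 7/8
= 0.1250


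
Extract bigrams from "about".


Word: "about" (length 5)
Number of bigrams = 5 - 2 + 1 = 4
  Position 0: "ab"
  Position 1: "bo"
  Position 2: "ou"
  Position 3: "ut"
Bigrams = "ab", "bo", "ou", "ut"


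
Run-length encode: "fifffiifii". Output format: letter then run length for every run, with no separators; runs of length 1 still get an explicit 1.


String: "fifffiifii"
Scanning for consecutive runs:
  'f' x 1
  'i' x 1
  'f' x 3
  'i' x 2
  'f' x 1
  'i' x 2
RLE = "f1i1f3i2f1i2"


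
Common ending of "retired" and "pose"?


Word 1: "retired"
Word 2: "pose"
Comparing from end:
  Pos -1: 'd' != 'e' (stop)
LCS = "" (length 0)


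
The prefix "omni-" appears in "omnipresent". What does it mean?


Prefix: omni-
Example: omnipresent = omni- + present
Meaning = all


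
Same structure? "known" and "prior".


Pattern of "known": [0, 1, 2, 3, 1]
Pattern of "prior": [0, 1, 2, 3, 1]
Patterns match
Same pattern = Yes


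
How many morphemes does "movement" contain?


Word: "movement"
Morphemes: move | -ment
Each morpheme carries meaning
= 2 morphemes


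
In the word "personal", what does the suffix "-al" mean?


Suffix: -al
As in: personal -> person + -al
Meaning = relating to


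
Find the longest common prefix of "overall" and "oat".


Word 1: "overall"
Word 2: "oat"
Comparing from start:
  Pos 0: 'o' == 'o'
  Pos 1: 'v' != 'a' (stop)
LCP = "o" (length 1)


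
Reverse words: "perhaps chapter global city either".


Original: "perhaps chapter global city either"
Words (1..n): perhaps | chapter | global | city | either
Reversed (n..1): either | city | global | chapter | perhaps
Result = "either city global chapter perhaps"


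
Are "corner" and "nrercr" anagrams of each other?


Word 1: "corner" → sorted: cenorr
Word 2: "nrercr" → sorted: cenrrr
Same letters? cenorr != cenrrr
Anagram = No


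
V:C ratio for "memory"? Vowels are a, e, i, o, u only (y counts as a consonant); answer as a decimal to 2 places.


Word: "memory"
Vowels (a,e,i,o,u): 2
Consonants: 4
Ratio = 2/4
= 0.50


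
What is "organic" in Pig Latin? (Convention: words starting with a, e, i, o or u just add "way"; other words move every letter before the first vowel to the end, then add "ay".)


Word: "organic"
Starts with vowel → add 'way'
Pig Latin = "organicway"


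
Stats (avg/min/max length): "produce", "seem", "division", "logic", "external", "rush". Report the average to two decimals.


Lengths: "produce"=7, "seem"=4, "division"=8, "logic"=5, "external"=8, "rush"=4
Sum = 36, Count = 6
Average = 36/6 = 6.00
= avg=6.00, min=4, max=8


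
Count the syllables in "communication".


Word: "communication"
Syllable breakdown: com | mu | ni | ca | tion
Counting: 5 parts
= 5 syllables


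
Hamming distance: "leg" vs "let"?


Comparing character by character (same length = 3):
  Pos 0: 'l' vs 'l' =
  Pos 1: 'e' vs 'e' =
  Pos 2: 'g' vs 't' !=
Hamming distance = 1


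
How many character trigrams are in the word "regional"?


Word: "regional" (length 8)
Number of 3-grams = length - 3 + 1 = 8 - 3 + 1
= 6


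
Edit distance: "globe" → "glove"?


Word 1: "globe" (length 5)
Word 2: "glove" (length 5)
One optimal edit sequence (insert/delete/substitute each cost 1):
  1. keep 'g'
  2. keep 'l'
  3. keep 'o'
  4. substitute 'b' -> 'v'  (+1)
  5. keep 'e'
Total edit operations: 1
Edit distance = 1


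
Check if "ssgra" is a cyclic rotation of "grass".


Word: "grass", Candidate: "ssgra"
Method: check if candidate is substring of word+word
"grassgrass" contains "ssgra"? Yes
Is rotation = Yes


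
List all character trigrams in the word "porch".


Word: "porch" (length 5)
Number of trigrams = 5 - 3 + 1 = 3
  Position 0: "por"
  Position 1: "orc"
  Position 2: "rch"
Trigrams = "por", "orc", "rch"


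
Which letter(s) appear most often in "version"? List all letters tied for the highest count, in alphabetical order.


Word: "version"
Letter counts:
  'e': 1
  'i': 1
  'n': 1
  'o': 1
  'r': 1
  's': 1
  'v': 1
Maximum count = 1
Most frequent = 'e', 'i', 'n', 'o', 'r', 's', 'v' (1 time each)


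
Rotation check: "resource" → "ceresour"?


Word: "resource", Candidate: "ceresour"
Method: check if candidate is substring of word+word
"resourceresource" contains "ceresour"? Yes
Is rotation = Yes


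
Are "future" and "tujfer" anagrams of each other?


Word 1: "future" → sorted: efrtuu
Word 2: "tujfer" → sorted: efjrtu
Same letters? efrtuu != efjrtu
Anagram = No


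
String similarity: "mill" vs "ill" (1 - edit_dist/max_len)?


Word 1: "mill" (length 4)
Word 2: "ill" (length 3)
One optimal edit sequence:
  1. delete 'm'  (+1)
  2. keep 'i'
  3. keep 'l'
  4. keep 'l'
Edit distance = 1
Max length = max(4, 3) = 4
Similarity = 1 - 1/4
= 0.7500


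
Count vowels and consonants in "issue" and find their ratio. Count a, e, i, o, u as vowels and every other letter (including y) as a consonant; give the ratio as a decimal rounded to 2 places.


Word: "issue"
Vowels (a,e,i,o,u): 3
Consonants: 2
Ratio = 3/2
= 1.50


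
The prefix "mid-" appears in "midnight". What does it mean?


Prefix: mid-
Example: midnight = mid- + night
Meaning = middle


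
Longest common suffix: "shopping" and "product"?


Word 1: "shopping"
Word 2: "product"
Comparing from end:
  Pos -1: 'g' != 't' (stop)
LCS = "" (length 0)


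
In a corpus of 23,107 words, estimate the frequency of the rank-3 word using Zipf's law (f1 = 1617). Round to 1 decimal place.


Zipf's law: f(r) = f(1) / r
f(1) = 1617
f(3) = 1617 / 3
= 539.0 occurrences


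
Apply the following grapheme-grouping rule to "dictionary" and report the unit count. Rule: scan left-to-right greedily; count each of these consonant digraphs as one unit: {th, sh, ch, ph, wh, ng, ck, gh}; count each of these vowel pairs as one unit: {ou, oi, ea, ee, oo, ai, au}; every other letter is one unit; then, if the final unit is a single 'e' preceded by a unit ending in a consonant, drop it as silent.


Word: "dictionary" (10 letters)
Left-to-right scan:
  (1) 'd' (letter)
  (2) 'i' (letter)
  (3) 'c' (letter)
  (4) 't' (letter)
  (5) 'i' (letter)
  (6) 'o' (letter)
  (7) 'n' (letter)
  (8) 'a' (letter)
  (9) 'r' (letter)
  (10) 'y' (letter)
Units from scan: 10
Sound units = 10 units


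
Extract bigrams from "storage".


Word: "storage" (length 7)
Number of bigrams = 7 - 2 + 1 = 6
  Position 0: "st"
  Position 1: "to"
  Position 2: "or"
  Position 3: "ra"
  Position 4: "ag"
  Position 5: "ge"
Bigrams = "st", "to", "or", "ra", "ag", "ge"


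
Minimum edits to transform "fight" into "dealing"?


Word 1: "fight" (length 5)
Word 2: "dealing" (length 7)
One optimal edit sequence (insert/delete/substitute each cost 1):
  1. insert 'd'  (+1)
  2. insert 'e'  (+1)
  3. substitute 'f' -> 'a'  (+1)
  4. substitute 'i' -> 'l'  (+1)
  5. substitute 'g' -> 'i'  (+1)
  6. substitute 'h' -> 'n'  (+1)
  7. substitute 't' -> 'g'  (+1)
Total edit operations: 7
Edit distance = 7


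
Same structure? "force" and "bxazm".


Pattern of "force": [0, 1, 2, 3, 4]
Pattern of "bxazm": [0, 1, 2, 3, 4]
Patterns match
Same pattern = Yes


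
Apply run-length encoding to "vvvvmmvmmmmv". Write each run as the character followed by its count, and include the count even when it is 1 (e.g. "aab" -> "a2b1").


String: "vvvvmmvmmmmv"
Scanning for consecutive runs:
  'v' x 4
  'm' x 2
  'v' x 1
  'm' x 4
  'v' x 1
RLE = "v4m2v1m4v1"


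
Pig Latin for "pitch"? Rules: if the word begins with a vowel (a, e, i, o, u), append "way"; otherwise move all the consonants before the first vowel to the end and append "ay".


Word: "pitch"
Starts with consonant(s) → move to end, add 'ay'
Consonant cluster: "p"
Pig Latin = "itchpay"


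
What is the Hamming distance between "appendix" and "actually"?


Comparing character by character (same length = 8):
  Pos 0: 'a' vs 'a' =
  Pos 1: 'p' vs 'c' !=
  Pos 2: 'p' vs 't' !=
  Pos 3: 'e' vs 'u' !=
  Pos 4: 'n' vs 'a' !=
  Pos 5: 'd' vs 'l' !=
  Pos 6: 'i' vs 'l' !=
  Pos 7: 'x' vs 'y' !=
Hamming distance = 7


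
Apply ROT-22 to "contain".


Word: "contain"
Shift: 22
Each letter → (letter + shift) mod 26:
  'c' (2) + 22 = 24 → 'y'
  'o' (14) + 22 = 10 → 'k'
  'n' (13) + 22 = 9 → 'j'
  't' (19) + 22 = 15 → 'p'
  'a' (0) + 22 = 22 → 'w'
  'i' (8) + 22 = 4 → 'e'
  'n' (13) + 22 = 9 → 'j'
Result = "ykjpwej"


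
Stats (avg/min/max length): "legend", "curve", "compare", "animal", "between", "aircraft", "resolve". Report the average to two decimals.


Lengths: "legend"=6, "curve"=5, "compare"=7, "animal"=6, "between"=7, "aircraft"=8, "resolve"=7
Sum = 46, Count = 7
Average = 46/7 = 6.57
= avg=6.57, min=5, max=8


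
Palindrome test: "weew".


Word: "weew"
Reversed: "weew"
Forward == Backward? weew == weew
Palindrome = Yes


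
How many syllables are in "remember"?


Word: "remember"
Syllable breakdown: re | mem | ber
Counting: 3 parts
= 3 syllables


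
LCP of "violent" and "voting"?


Word 1: "violent"
Word 2: "voting"
Comparing from start:
  Pos 0: 'v' == 'v'
  Pos 1: 'i' != 'o' (stop)
LCP = "v" (length 1)


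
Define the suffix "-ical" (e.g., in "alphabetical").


Suffix: -ical
Example: alphabetical = alphabet + -ical
Meaning = relating to


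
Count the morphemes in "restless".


Word: "restless"
Morphemes: rest / -less
Each morpheme carries meaning
= 2 morphemes


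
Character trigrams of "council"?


Word: "council" (length 7)
Number of trigrams = 7 - 3 + 1 = 5
  Position 0: "cou"
  Position 1: "oun"
  Position 2: "unc"
  Position 3: "nci"
  Position 4: "cil"
Trigrams = "cou", "oun", "unc", "nci", "cil"


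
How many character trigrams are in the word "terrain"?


Word: "terrain" (length 7)
Number of 3-grams = length - 3 + 1 = 7 - 3 + 1
= 5


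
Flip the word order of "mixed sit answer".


Original: "mixed sit answer"
Words (1..n): mixed | sit | answer
Reversed (n..1): answer | sit | mixed
Result = "answer sit mixed"


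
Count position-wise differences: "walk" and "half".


Comparing character by character (same length = 4):
  Pos 0: 'w' vs 'h' !=
  Pos 1: 'a' vs 'a' =
  Pos 2: 'l' vs 'l' =
  Pos 3: 'k' vs 'f' !=
Hamming distance = 2


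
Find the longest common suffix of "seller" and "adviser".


Word 1: "seller"
Word 2: "adviser"
Comparing from end:
  Pos -1: 'r' == 'r'
  Pos -2: 'e' == 'e'
  Pos -3: 'l' != 's' (stop)
LCS = "er" (length 2)


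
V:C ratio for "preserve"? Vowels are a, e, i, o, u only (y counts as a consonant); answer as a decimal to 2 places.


Word: "preserve"
Vowels (a,e,i,o,u): 3
Consonants: 5
Ratio = 3/5
= 0.60


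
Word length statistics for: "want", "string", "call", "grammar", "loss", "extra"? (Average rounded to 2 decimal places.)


Lengths: "want"=4, "string"=6, "call"=4, "grammar"=7, "loss"=4, "extra"=5
Sum = 30, Count = 6
Average = 30/6 = 5.00
= avg=5.00, min=4, max=7


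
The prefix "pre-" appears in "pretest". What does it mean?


Prefix: pre-
As in: pretest -> pre- + test
Meaning = before


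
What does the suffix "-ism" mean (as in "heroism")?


Suffix: -ism
Example: heroism = hero + -ism
Meaning = belief / practice


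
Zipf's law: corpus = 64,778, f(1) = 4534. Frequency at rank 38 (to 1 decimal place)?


Zipf's law: f(r) = f(1) / r
f(1) = 4534
f(38) = 4534 / 38
= 119.3 occurrences
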